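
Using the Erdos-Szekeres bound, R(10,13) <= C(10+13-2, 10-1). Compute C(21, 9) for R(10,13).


R(10,13) <= C(10+13-2, 10-1) = C(21, 9)
C(21, 9) = 21! / (9! * 12!)
= 293930

293930


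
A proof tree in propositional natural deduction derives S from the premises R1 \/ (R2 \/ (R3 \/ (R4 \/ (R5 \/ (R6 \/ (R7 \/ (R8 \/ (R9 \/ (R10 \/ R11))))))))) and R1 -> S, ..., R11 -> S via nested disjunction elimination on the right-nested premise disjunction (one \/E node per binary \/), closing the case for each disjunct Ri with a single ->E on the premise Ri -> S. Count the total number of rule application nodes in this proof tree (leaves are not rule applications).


The premise R1 \/ (R2 \/ (R3 \/ (R4 \/ (R5 \/ (R6 \/ (R7 \/ (R8 \/ (R9 \/ (R10 \/ R11))))))))) contains 11 disjuncts, hence 10 binary \/ connectives.
- Each binary \/ is eliminated once: 10 \/E nodes.
- Each of the 11 cases Ri derives S by one ->E with Ri -> S: 11 ->E nodes.
Total = 10 + 11 = 21

21


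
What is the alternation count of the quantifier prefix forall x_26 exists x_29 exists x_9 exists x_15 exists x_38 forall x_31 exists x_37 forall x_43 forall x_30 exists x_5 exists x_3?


Walk the prefix and count type changes:
  position 1: forall -> exists <-- alternation
  position 2: exists -> exists
  position 3: exists -> exists
  position 4: exists -> exists
  position 5: exists -> forall <-- alternation
  position 6: forall -> exists <-- alternation
  position 7: exists -> forall <-- alternation
  position 8: forall -> forall
  position 9: forall -> exists <-- alternation
  position 10: exists -> exists
Total alternations = 5

5


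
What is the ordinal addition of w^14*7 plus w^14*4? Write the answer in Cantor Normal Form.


Ordinal addition w^14*7 + w^14*4:
Both terms have the same exponent 14.
w^e*c + w^e*d = w^e*(c+d).
Result = w^14*(7+4) = w^14*11

w^14*11


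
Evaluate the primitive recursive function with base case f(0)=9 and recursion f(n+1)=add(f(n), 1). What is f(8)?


f(0) = 9
f(1) = add(f(0), 1) = add(9, 1) = 10
f(2) = add(f(1), 1) = add(10, 1) = 11
f(3) = add(f(2), 1) = add(11, 1) = 12
f(4) = add(f(3), 1) = add(12, 1) = 13
f(5) = add(f(4), 1) = add(13, 1) = 14
f(6) = add(f(5), 1) = add(14, 1) = 15
f(7) = add(f(6), 1) = add(15, 1) = 16
f(8) = add(f(7), 1) = add(16, 1) = 17


17


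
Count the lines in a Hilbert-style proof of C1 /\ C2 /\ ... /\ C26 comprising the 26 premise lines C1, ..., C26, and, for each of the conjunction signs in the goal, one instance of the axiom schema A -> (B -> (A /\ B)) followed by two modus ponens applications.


Conjoining 26 premises:
- 26 premise lines
- the goal has 25 conjunction signs; each costs 1 axiom instance + 2 MP = 3 lines: 3 * 25 = 75
Total = 26 + 75 = 101 lines.

101


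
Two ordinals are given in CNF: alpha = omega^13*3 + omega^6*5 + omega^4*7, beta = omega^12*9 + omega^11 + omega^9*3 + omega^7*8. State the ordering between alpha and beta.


Compare term by term from highest exponent:
alpha = omega^13*3 + omega^6*5 + omega^4*7
beta = omega^12*9 + omega^11 + omega^9*3 + omega^7*8
Term 1: alpha has omega^13*3, beta has omega^12*9
Term 2: alpha has omega^6*5, beta has omega^11*1
Term 3: alpha has omega^4*7, beta has omega^9*3
Term 4: alpha has omega^0*0, beta has omega^7*8
Result: alpha > beta

alpha > beta


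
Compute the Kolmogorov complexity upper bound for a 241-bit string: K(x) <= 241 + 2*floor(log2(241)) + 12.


floor(log2(241)) = 7
2 * 7 = 14
K(x) <= 241 + 14 + 12 = 267

267


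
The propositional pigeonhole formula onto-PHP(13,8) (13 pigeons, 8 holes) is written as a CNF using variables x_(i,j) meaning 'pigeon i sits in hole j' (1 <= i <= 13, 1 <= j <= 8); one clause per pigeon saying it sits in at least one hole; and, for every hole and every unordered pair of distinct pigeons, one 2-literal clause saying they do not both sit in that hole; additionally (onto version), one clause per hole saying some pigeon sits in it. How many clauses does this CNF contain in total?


onto-PHP(13,8): 13 pigeons, 8 holes, 13*8 = 104 variables.
- pigeon clauses: one per pigeon -> 13 clauses
- hole clauses: 8 holes * C(13,2) = 8 * 78 -> 624 clauses
- onto clauses: one per hole -> 8 clauses
Total clauses = 13 + 624 + 8 = 645

645


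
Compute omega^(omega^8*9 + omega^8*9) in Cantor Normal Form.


omega^(omega^8*9 + omega^8*9):
Both terms of the exponent have the same exponent 8, so they merge: omega^8*9 + omega^8*9 = omega^8*(9+9) = omega^8*18.
omega raised to a CNF ordinal is a single CNF term: Result = omega^(omega^8*18)

omega^(omega^8*18)


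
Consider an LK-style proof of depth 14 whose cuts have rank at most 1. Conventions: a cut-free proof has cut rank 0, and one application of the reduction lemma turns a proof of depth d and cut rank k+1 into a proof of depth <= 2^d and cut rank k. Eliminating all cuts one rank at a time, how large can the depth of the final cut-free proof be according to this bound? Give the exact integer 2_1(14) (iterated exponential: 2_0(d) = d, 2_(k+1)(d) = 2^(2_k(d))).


Each rank reduction sends depth d to at most 2^d; cut rank r needs r reductions.
2_0(14) = 14
2_1(14) = 2^14 = 16384
Cut-free depth bound = 16384

16384


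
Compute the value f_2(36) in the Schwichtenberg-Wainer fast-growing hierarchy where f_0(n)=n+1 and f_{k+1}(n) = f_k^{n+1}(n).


f_2(36) = f_1^37(36)
f_1(m) = 2m + 1.
Iterating: f_1^k(n) = 2^k*(n+1) - 1.
f_2(36) = 2^37*(36+1) - 1 = 137438953472*37 - 1 = 5085241278463

5085241278463


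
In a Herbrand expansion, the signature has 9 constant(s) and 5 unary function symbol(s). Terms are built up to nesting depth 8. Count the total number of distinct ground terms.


Herbrand terms by depth:
Depth 0: 9 constants
Depth 1: 45 new terms (running total: 54)
Depth 2: 225 new terms (running total: 279)
Depth 3: 1125 new terms (running total: 1404)
Depth 4: 5625 new terms (running total: 7029)
Depth 5: 28125 new terms (running total: 35154)
Depth 6: 140625 new terms (running total: 175779)
Depth 7: 703125 new terms (running total: 878904)
Depth 8: 3515625 new terms (running total: 4394529)
Total distinct ground terms = 4394529

4394529


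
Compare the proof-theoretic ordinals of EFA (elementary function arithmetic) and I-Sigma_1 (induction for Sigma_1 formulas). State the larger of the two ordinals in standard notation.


Proof-theoretic ordinal of EFA (elementary function arithmetic): omega^3
Proof-theoretic ordinal of I-Sigma_1 (induction for Sigma_1 formulas): omega^omega
Comparing: omega^3 < omega^omega.
The larger ordinal is omega^omega (from I-Sigma_1 (induction for Sigma_1 formulas)).

omega^omega


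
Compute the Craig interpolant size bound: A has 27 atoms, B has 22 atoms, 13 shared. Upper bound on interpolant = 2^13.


Shared atoms = 13
Craig interpolant size bound = 2^13
= 8192

8192


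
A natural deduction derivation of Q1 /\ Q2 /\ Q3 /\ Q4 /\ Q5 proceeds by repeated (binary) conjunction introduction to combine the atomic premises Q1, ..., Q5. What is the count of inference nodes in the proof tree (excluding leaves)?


The target conjunction has 5 conjuncts, i.e. 4 binary /\ connectives.
Each conjunction-intro joins two pieces, so 5 atoms require 5-1 = 4 applications.
Total inference nodes = 4

4


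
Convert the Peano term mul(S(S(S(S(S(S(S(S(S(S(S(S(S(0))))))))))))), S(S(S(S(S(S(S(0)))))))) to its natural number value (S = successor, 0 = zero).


mul(S^13(0), S^7(0)):
S^13(0) = 13
S^7(0) = 7
13 * 7 = 91

91


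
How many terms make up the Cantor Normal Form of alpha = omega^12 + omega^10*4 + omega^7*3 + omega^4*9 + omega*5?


CNF: omega^12 + omega^10*4 + omega^7*3 + omega^4*9 + omega*5
Count the summands separated by '+':
  term 1: omega^12
  term 2: omega^10*4
  term 3: omega^7*3
  term 4: omega^4*9
  term 5: omega*5
Total terms = 5

5


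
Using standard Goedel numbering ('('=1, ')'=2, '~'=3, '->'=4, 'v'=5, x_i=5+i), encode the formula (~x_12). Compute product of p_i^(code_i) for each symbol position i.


Formula: (~x_12)
Symbol codes: [1, 3, 17, 2]
Primes: [2, 3, 5, 7]
p_1^1 = 2^1 = 2
p_2^3 = 3^3 = 27
p_3^17 = 5^17 = 762939453125
p_4^2 = 7^2 = 49
Product = 2018737792968750

2018737792968750


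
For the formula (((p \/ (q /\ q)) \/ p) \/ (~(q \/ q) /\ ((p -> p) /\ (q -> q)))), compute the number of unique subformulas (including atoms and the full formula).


Formula: (((p \/ (q /\ q)) \/ p) \/ (~(q \/ q) /\ ((p -> p) /\ (q -> q))))
Subformulas found:
  1. q
  2. p
  3. (q -> q)
  4. (p -> p)
  5. (q /\ q)
  6. (q \/ q)
  7. ~(q \/ q)
  8. (p \/ (q /\ q))
  9. ((p \/ (q /\ q)) \/ p)
  10. ((p -> p) /\ (q -> q))
  11. (~(q \/ q) /\ ((p -> p) /\ (q -> q)))
  12. (((p \/ (q /\ q)) \/ p) \/ (~(q \/ q) /\ ((p -> p) /\ (q -> q))))
Total distinct subformulas = 12

12


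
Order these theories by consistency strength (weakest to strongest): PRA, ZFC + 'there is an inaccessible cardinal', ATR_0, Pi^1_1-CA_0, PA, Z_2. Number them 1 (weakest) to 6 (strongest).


Ordering by consistency strength:
1. PRA
2. PA
3. ATR_0
4. Pi^1_1-CA_0
5. Z_2
6. ZFC + 'there is an inaccessible cardinal'


PRA=1, ZFC + 'there is an inaccessible cardinal'=6, ATR_0=3, Pi^1_1-CA_0=4, PA=2, Z_2=5


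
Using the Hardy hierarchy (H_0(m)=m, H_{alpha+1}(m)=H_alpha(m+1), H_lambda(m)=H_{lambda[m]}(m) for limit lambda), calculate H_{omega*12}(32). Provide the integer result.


H_{omega*12}(32):
For the Hardy hierarchy, H_{omega*k}(n) = 2^k * n.
2^12 = 4096.
4096 * 32 = 131072

131072


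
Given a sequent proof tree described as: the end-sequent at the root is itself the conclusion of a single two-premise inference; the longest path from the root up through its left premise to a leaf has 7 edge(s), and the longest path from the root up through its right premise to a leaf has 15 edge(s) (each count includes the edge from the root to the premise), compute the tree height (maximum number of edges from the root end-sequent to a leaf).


Longest path through the left premise: 7 edges (measured from the branching sequent)
Longest path through the right premise: 15 edges
Height of the subtree rooted at the branching sequent: max(7, 15) = 15
The branching sequent is the root itself.
Total height = 15

15


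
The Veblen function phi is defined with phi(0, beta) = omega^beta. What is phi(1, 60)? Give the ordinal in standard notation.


phi(1, 60):
phi(1, beta) = epsilon_beta (the beta-th epsilon number).
phi(1, 60) = epsilon_60

epsilon_60


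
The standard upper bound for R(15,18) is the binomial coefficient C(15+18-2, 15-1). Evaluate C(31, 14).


R(15,18) <= C(15+18-2, 15-1) = C(31, 14)
C(31, 14) = 31! / (14! * 17!)
= 265182525

265182525


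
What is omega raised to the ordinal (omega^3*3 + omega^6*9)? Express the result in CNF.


omega^(omega^3*3 + omega^6*9):
In ordinal addition a term is absorbed by a following term of strictly larger exponent: 3 < 6, so omega^3*3 + omega^6*9 = omega^6*9.
omega raised to a CNF ordinal is a single CNF term: Result = omega^(omega^6*9)

omega^(omega^6*9)


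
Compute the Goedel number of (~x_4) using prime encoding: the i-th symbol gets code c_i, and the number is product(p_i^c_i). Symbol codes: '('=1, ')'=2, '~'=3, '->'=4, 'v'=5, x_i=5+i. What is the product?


Formula: (~x_4)
Symbol codes: [1, 3, 9, 2]
Primes: [2, 3, 5, 7]
p_1^1 = 2^1 = 2
p_2^3 = 3^3 = 27
p_3^9 = 5^9 = 1953125
p_4^2 = 7^2 = 49
Product = 5167968750

5167968750


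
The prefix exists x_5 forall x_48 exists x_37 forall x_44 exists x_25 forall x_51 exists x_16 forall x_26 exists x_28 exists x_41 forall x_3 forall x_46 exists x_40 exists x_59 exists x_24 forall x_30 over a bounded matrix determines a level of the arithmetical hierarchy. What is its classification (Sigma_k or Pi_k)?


Leading quantifier is exists, so the class is Sigma.
Number of quantifier blocks = alternations + 1 = 11 + 1 = 12.
Classification: Sigma_12

Sigma_12


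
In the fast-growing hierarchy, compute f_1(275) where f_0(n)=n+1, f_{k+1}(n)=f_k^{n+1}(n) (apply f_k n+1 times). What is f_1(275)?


f_1(275) = f_0^276(275)
f_0 adds 1 each time, applied 276 times.
f_1(275) = 275 + 276 = 551

551


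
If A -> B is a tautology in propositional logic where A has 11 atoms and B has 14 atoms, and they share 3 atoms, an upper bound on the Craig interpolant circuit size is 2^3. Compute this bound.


Shared atoms = 3
Craig interpolant size bound = 2^3
= 8

8


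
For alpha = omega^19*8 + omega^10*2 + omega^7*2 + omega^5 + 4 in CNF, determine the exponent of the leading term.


CNF: omega^19*8 + omega^10*2 + omega^7*2 + omega^5 + 4
The leading term is omega^19*8, which has exponent 19.

19


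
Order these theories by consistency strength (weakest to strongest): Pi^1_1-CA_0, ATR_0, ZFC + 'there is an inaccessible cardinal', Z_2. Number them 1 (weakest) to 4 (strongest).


Ordering by consistency strength:
1. ATR_0
2. Pi^1_1-CA_0
3. Z_2
4. ZFC + 'there is an inaccessible cardinal'


Pi^1_1-CA_0=2, ATR_0=1, ZFC + 'there is an inaccessible cardinal'=4, Z_2=3


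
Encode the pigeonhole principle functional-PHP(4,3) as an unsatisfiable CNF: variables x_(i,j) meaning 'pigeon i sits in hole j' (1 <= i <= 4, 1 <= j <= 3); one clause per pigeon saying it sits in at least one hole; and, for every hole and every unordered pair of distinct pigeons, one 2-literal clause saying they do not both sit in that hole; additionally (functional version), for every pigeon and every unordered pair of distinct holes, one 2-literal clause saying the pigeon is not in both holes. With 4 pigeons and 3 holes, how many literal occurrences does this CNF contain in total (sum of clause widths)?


functional-PHP(4,3): 4 pigeons, 3 holes, 4*3 = 12 variables.
- pigeon clauses: one per pigeon -> 4 clauses of width 3 -> 12 literals
- hole clauses: 3 holes * C(4,2) = 3 * 6 -> 18 clauses of width 2 -> 36 literals
- functional clauses: 4 pigeons * C(3,2) = 4 * 3 -> 12 clauses of width 2 -> 24 literals
Total literal occurrences = 12 + 36 + 24 = 72

72


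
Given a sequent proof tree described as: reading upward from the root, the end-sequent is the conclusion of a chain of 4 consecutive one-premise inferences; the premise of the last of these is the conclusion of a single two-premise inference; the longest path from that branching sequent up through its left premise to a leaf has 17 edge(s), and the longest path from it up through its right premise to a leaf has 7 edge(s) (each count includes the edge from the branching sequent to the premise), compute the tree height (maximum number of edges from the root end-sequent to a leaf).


Longest path through the left premise: 17 edges (measured from the branching sequent)
Longest path through the right premise: 7 edges
Height of the subtree rooted at the branching sequent: max(17, 7) = 17
The branching sequent sits 4 edges above the root (the chain of one-premise inferences), so height = 17 + 4 = 21

21


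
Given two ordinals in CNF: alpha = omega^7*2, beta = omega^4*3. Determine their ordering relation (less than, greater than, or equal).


Compare term by term from highest exponent:
alpha = omega^7*2
beta = omega^4*3
Term 1: alpha has omega^7*2, beta has omega^4*3
Result: alpha > beta

alpha > beta


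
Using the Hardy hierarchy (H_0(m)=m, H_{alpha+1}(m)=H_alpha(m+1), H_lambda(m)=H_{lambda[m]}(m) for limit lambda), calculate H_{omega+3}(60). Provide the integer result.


H_{omega+3}(60):
Unwind the 3 successor steps: H_{omega+3}(60) = H_omega(60+3) = H_omega(63).
H_omega(m) = H_m(m) = m + m = 2m.
Result = 2 * 63 = 126

126


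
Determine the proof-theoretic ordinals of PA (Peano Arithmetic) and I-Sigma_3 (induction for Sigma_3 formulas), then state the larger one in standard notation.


Proof-theoretic ordinal of PA (Peano Arithmetic): epsilon_0
Proof-theoretic ordinal of I-Sigma_3 (induction for Sigma_3 formulas): omega^(omega^(omega^omega))
Comparing: omega^(omega^(omega^omega)) < epsilon_0.
The larger ordinal is epsilon_0 (from PA (Peano Arithmetic)).

epsilon_0


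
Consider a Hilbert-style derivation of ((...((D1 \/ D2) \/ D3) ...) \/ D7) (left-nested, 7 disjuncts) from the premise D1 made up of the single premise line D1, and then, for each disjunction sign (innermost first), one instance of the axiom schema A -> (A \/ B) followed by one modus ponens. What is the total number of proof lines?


Building the left-nested 7-ary disjunction from D1:
- 1 premise line (D1)
- 7 disjuncts means 6 disjunction signs; each needs 1 axiom instance + 1 MP = 2 lines: 2 * 6 = 12
Total = 1 + 12 = 13 lines.

13


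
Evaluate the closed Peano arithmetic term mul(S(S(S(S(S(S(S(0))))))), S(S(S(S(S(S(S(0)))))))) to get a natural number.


mul(S^7(0), S^7(0)):
S^7(0) = 7
S^7(0) = 7
7 * 7 = 49

49


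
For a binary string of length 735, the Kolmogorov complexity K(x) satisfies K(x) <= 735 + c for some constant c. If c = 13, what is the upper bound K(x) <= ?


K(x) <= |x| + c = 735 + 13 = 748

748


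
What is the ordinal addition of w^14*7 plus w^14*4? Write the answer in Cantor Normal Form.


Ordinal addition w^14*7 + w^14*4:
Both terms have the same exponent 14.
w^e*c + w^e*d = w^e*(c+d).
Result = w^14*(7+4) = w^14*11

w^14*11


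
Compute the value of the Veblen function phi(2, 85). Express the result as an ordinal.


phi(2, 85):
phi(2, beta) = zeta_beta (the beta-th zeta number, fixed point of epsilon).
phi(2, 85) = zeta_85

zeta_85


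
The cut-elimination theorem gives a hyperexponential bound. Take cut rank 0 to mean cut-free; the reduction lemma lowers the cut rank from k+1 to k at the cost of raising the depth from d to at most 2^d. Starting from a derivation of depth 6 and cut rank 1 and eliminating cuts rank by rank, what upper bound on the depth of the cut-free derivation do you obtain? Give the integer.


Each rank reduction sends depth d to at most 2^d; cut rank r needs r reductions.
2_0(6) = 6
2_1(6) = 2^6 = 64
Cut-free depth bound = 64

64


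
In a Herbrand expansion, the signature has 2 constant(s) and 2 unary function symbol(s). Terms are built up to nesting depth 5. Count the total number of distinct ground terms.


Herbrand terms by depth:
Depth 0: 2 constants
Depth 1: 4 new terms (running total: 6)
Depth 2: 8 new terms (running total: 14)
Depth 3: 16 new terms (running total: 30)
Depth 4: 32 new terms (running total: 62)
Depth 5: 64 new terms (running total: 126)
Total distinct ground terms = 126

126


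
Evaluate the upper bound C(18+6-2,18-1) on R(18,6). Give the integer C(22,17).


R(18,6) <= C(18+6-2, 18-1) = C(22, 17)
C(22, 17) = 22! / (17! * 5!)
= 26334

26334


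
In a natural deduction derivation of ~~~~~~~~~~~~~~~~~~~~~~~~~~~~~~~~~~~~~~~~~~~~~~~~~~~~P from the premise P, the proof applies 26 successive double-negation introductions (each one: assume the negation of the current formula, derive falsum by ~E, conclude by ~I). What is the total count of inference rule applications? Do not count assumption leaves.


Each double-negation introduction (from C infer ~~C) uses 2 inference nodes: one ~E (C and ~C give falsum) and one ~I (discharge ~C).
26 double negations = 26 * 2 = 52 inference nodes.

52


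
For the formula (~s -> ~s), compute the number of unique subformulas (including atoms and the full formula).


Formula: (~s -> ~s)
Subformulas found:
  1. s
  2. ~s
  3. (~s -> ~s)
Total distinct subformulas = 3

3


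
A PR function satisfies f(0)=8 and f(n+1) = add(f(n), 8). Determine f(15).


f(0) = 8
f(1) = add(f(0), 8) = add(8, 8) = 16
f(2) = add(f(1), 8) = add(16, 8) = 24
f(3) = add(f(2), 8) = add(24, 8) = 32
f(4) = add(f(3), 8) = add(32, 8) = 40
f(5) = add(f(4), 8) = add(40, 8) = 48
f(6) = add(f(5), 8) = add(48, 8) = 56
f(7) = add(f(6), 8) = add(56, 8) = 64
f(8) = add(f(7), 8) = add(64, 8) = 72
f(9) = add(f(8), 8) = add(72, 8) = 80
f(10) = add(f(9), 8) = add(80, 8) = 88
f(11) = add(f(10), 8) = add(88, 8) = 96
f(12) = add(f(11), 8) = add(96, 8) = 104
f(13) = add(f(12), 8) = add(104, 8) = 112
f(14) = add(f(13), 8) = add(112, 8) = 120
f(15) = add(f(14), 8) = add(120, 8) = 128


128


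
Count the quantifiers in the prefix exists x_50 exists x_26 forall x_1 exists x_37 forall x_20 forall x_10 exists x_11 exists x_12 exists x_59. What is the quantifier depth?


Quantifier prefix has 9 quantifier symbols.
Quantifier depth = 9

9


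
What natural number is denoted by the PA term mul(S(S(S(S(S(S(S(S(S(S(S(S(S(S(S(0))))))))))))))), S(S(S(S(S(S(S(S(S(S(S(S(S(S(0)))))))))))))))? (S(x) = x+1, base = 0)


mul(S^15(0), S^14(0)):
S^15(0) = 15
S^14(0) = 14
15 * 14 = 210

210


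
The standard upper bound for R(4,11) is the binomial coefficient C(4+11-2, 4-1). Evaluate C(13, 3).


R(4,11) <= C(4+11-2, 4-1) = C(13, 3)
C(13, 3) = 13! / (3! * 10!)
= 286

286


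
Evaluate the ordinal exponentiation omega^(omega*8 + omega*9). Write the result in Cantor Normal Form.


omega^(omega*8 + omega*9):
Both terms of the exponent have the same exponent 1, so they merge: omega*8 + omega*9 = omega*(8+9) = omega*17.
omega raised to a CNF ordinal is a single CNF term: Result = omega^(omega*17)

omega^(omega*17)


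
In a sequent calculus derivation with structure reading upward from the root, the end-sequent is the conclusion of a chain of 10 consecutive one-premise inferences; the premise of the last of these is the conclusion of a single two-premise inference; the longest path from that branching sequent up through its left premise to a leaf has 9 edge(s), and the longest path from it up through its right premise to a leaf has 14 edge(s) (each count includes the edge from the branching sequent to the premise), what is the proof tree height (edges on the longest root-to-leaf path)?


Longest path through the left premise: 9 edges (measured from the branching sequent)
Longest path through the right premise: 14 edges
Height of the subtree rooted at the branching sequent: max(9, 14) = 14
The branching sequent sits 10 edges above the root (the chain of one-premise inferences), so height = 14 + 10 = 24

24


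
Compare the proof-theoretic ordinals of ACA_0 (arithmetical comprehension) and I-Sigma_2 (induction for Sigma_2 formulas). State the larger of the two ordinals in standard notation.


Proof-theoretic ordinal of ACA_0 (arithmetical comprehension): epsilon_0
Proof-theoretic ordinal of I-Sigma_2 (induction for Sigma_2 formulas): omega^(omega^omega)
Comparing: omega^(omega^omega) < epsilon_0.
The larger ordinal is epsilon_0 (from ACA_0 (arithmetical comprehension)).

epsilon_0


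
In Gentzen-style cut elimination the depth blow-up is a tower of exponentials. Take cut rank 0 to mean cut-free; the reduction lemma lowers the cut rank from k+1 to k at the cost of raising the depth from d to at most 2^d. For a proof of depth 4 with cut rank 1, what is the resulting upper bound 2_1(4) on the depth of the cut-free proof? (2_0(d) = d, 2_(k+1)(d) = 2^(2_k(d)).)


Each rank reduction sends depth d to at most 2^d; cut rank r needs r reductions.
2_0(4) = 4
2_1(4) = 2^4 = 16
Cut-free depth bound = 16

16


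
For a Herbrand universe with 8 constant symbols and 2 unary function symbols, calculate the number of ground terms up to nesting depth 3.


Herbrand terms by depth:
Depth 0: 8 constants
Depth 1: 16 new terms (running total: 24)
Depth 2: 32 new terms (running total: 56)
Depth 3: 64 new terms (running total: 120)
Total distinct ground terms = 120

120


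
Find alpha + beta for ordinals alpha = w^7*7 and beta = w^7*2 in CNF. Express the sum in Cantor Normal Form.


Ordinal addition w^7*7 + w^7*2:
Both terms have the same exponent 7.
w^e*c + w^e*d = w^e*(c+d).
Result = w^7*(7+2) = w^7*9

w^7*9


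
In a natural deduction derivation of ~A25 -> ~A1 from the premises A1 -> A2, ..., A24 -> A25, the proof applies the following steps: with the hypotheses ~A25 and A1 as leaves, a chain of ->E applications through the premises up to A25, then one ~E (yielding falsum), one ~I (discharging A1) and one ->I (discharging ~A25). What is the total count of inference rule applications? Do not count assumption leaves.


From hypothesis A1, 24 ->E steps along the 24 premises yield A25.
~E with hypothesis ~A25 gives falsum (1 node); ~I discharging A1 gives ~A1 (1 node); ->I discharging ~A25 gives the goal (1 node).
Total = 24 + 3 = 27 inference nodes.

27


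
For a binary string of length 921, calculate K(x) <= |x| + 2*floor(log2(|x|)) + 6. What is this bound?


floor(log2(921)) = 9
2 * 9 = 18
K(x) <= 921 + 18 + 6 = 945

945


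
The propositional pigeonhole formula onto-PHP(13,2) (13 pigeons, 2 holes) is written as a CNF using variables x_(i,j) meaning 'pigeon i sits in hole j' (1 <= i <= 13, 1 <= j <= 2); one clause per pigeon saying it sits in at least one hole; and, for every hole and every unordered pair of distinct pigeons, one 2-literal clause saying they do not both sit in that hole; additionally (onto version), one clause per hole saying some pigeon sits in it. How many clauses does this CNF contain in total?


onto-PHP(13,2): 13 pigeons, 2 holes, 13*2 = 26 variables.
- pigeon clauses: one per pigeon -> 13 clauses
- hole clauses: 2 holes * C(13,2) = 2 * 78 -> 156 clauses
- onto clauses: one per hole -> 2 clauses
Total clauses = 13 + 156 + 2 = 171

171


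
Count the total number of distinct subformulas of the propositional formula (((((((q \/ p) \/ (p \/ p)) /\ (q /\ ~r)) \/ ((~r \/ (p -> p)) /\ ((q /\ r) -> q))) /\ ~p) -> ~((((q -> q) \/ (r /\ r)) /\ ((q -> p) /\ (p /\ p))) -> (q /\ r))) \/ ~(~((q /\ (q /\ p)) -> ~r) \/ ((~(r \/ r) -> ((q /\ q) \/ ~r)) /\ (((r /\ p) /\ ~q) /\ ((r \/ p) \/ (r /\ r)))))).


Formula: (((((((q \/ p) \/ (p \/ p)) /\ (q /\ ~r)) \/ ((~r \/ (p -> p)) /\ ((q /\ r) -> q))) /\ ~p) -> ~((((q -> q) \/ (r /\ r)) /\ ((q -> p) /\ (p /\ p))) -> (q /\ r))) \/ ~(~((q /\ (q /\ p)) -> ~r) \/ ((~(r \/ r) -> ((q /\ q) \/ ~r)) /\ (((r /\ p) /\ ~q) /\ ((r \/ p) \/ (r /\ r))))))
Subformulas found:
  1. r
  2. p
  3. q
  4. ~p
  5. ~r
  6. ~q
  7. (q /\ p)
  8. (q \/ p)
  9. (r /\ p)
  10. (q /\ q)
  11. (q -> p)
  12. (r \/ r)
  13. (p -> p)
  14. (q -> q)
  15. (p \/ p)
  16. (q /\ r)
  17. (r /\ r)
  18. (r \/ p)
  19. (p /\ p)
  20. ~(r \/ r)
  21. (q /\ ~r)
  22. ((q /\ r) -> q)
  23. (q /\ (q /\ p))
  24. (~r \/ (p -> p))
  25. ((r /\ p) /\ ~q)
  26. ((q /\ q) \/ ~r)
  27. ((q -> q) \/ (r /\ r))
  28. ((r \/ p) \/ (r /\ r))
  29. ((q -> p) /\ (p /\ p))
  30. ((q \/ p) \/ (p \/ p))
  31. ((q /\ (q /\ p)) -> ~r)
  32. ~((q /\ (q /\ p)) -> ~r)
  33. (~(r \/ r) -> ((q /\ q) \/ ~r))
  34. (((q \/ p) \/ (p \/ p)) /\ (q /\ ~r))
  35. ((~r \/ (p -> p)) /\ ((q /\ r) -> q))
  36. (((r /\ p) /\ ~q) /\ ((r \/ p) \/ (r /\ r)))
  37. (((q -> q) \/ (r /\ r)) /\ ((q -> p) /\ (p /\ p)))
  38. ((((q -> q) \/ (r /\ r)) /\ ((q -> p) /\ (p /\ p))) -> (q /\ r))
  39. ~((((q -> q) \/ (r /\ r)) /\ ((q -> p) /\ (p /\ p))) -> (q /\ r))
  40. ((((q \/ p) \/ (p \/ p)) /\ (q /\ ~r)) \/ ((~r \/ (p -> p)) /\ ((q /\ r) -> q)))
  41. ((~(r \/ r) -> ((q /\ q) \/ ~r)) /\ (((r /\ p) /\ ~q) /\ ((r \/ p) \/ (r /\ r))))
  42. (((((q \/ p) \/ (p \/ p)) /\ (q /\ ~r)) \/ ((~r \/ (p -> p)) /\ ((q /\ r) -> q))) /\ ~p)
  43. (~((q /\ (q /\ p)) -> ~r) \/ ((~(r \/ r) -> ((q /\ q) \/ ~r)) /\ (((r /\ p) /\ ~q) /\ ((r \/ p) \/ (r /\ r)))))
  44. ~(~((q /\ (q /\ p)) -> ~r) \/ ((~(r \/ r) -> ((q /\ q) \/ ~r)) /\ (((r /\ p) /\ ~q) /\ ((r \/ p) \/ (r /\ r)))))
  45. ((((((q \/ p) \/ (p \/ p)) /\ (q /\ ~r)) \/ ((~r \/ (p -> p)) /\ ((q /\ r) -> q))) /\ ~p) -> ~((((q -> q) \/ (r /\ r)) /\ ((q -> p) /\ (p /\ p))) -> (q /\ r)))
  46. (((((((q \/ p) \/ (p \/ p)) /\ (q /\ ~r)) \/ ((~r \/ (p -> p)) /\ ((q /\ r) -> q))) /\ ~p) -> ~((((q -> q) \/ (r /\ r)) /\ ((q -> p) /\ (p /\ p))) -> (q /\ r))) \/ ~(~((q /\ (q /\ p)) -> ~r) \/ ((~(r \/ r) -> ((q /\ q) \/ ~r)) /\ (((r /\ p) /\ ~q) /\ ((r \/ p) \/ (r /\ r))))))
Total distinct subformulas = 46

46


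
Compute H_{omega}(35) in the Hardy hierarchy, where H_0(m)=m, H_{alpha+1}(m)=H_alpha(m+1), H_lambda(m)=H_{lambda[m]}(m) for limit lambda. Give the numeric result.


H_{omega}(35):
H_omega(m) = H_m(m) = m + m = 2m.
Result = 2 * 35 = 70

70


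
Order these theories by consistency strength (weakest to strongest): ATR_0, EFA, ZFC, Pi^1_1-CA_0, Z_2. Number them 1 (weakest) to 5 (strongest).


Ordering by consistency strength:
1. EFA
2. ATR_0
3. Pi^1_1-CA_0
4. Z_2
5. ZFC


ATR_0=2, EFA=1, ZFC=5, Pi^1_1-CA_0=3, Z_2=4


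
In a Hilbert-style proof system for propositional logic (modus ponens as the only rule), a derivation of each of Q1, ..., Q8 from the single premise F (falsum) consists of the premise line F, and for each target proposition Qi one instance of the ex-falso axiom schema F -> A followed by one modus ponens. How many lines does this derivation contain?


Ex falso, line by line:
- 1 premise line (F)
- 8 targets, each needing 1 axiom instance (F -> Qi) + 1 MP = 2 lines: 2 * 8 = 16
Total = 1 + 16 = 17 lines.

17


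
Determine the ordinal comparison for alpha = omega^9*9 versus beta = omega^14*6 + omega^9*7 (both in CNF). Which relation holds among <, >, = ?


Compare term by term from highest exponent:
alpha = omega^9*9
beta = omega^14*6 + omega^9*7
Term 1: alpha has omega^9*9, beta has omega^14*6
Term 2: alpha has omega^0*0, beta has omega^9*7
Result: alpha < beta

alpha < beta


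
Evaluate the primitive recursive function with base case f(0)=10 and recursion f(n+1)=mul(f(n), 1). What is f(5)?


f(0) = 10
f(1) = mul(f(0), 1) = mul(10, 1) = 10
f(2) = mul(f(1), 1) = mul(10, 1) = 10
f(3) = mul(f(2), 1) = mul(10, 1) = 10
f(4) = mul(f(3), 1) = mul(10, 1) = 10
f(5) = mul(f(4), 1) = mul(10, 1) = 10


10


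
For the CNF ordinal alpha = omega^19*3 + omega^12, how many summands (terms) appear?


CNF: omega^19*3 + omega^12
Count the summands separated by '+':
  term 1: omega^19*3
  term 2: omega^12
Total terms = 2

2


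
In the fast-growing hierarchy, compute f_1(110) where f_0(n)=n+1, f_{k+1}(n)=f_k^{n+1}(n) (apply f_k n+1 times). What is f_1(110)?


f_1(110) = f_0^111(110)
f_0 adds 1 each time, applied 111 times.
f_1(110) = 110 + 111 = 221

221


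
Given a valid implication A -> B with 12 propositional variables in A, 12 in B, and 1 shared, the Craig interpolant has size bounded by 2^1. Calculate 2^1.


Shared atoms = 1
Craig interpolant size bound = 2^1
= 2

2


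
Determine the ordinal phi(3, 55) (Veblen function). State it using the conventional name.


phi(3, 55):
phi(3, beta) = eta_beta (the beta-th eta number, fixed point of zeta).
phi(3, 55) = eta_55

eta_55


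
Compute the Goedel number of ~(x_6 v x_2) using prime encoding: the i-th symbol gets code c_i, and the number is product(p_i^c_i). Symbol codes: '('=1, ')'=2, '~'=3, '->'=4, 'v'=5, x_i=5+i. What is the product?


Formula: ~(x_6 v x_2)
Symbol codes: [3, 1, 11, 5, 7, 2]
Primes: [2, 3, 5, 7, 11, 13]
p_1^3 = 2^3 = 8
p_2^1 = 3^1 = 3
p_3^11 = 5^11 = 48828125
p_4^5 = 7^5 = 16807
p_5^7 = 11^7 = 19487171
p_6^2 = 13^2 = 169
Product = 64864487374796484375000

64864487374796484375000


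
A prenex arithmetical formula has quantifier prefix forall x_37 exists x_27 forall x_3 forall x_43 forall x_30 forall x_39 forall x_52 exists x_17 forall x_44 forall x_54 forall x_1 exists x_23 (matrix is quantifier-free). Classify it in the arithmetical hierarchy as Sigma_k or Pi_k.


Leading quantifier is forall, so the class is Pi.
Number of quantifier blocks = alternations + 1 = 5 + 1 = 6.
Classification: Pi_6

Pi_6


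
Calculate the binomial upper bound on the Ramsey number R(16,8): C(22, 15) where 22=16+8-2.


R(16,8) <= C(16+8-2, 16-1) = C(22, 15)
C(22, 15) = 22! / (15! * 7!)
= 170544

170544


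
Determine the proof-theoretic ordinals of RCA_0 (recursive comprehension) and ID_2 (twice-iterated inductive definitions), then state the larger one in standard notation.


Proof-theoretic ordinal of RCA_0 (recursive comprehension): omega^omega
Proof-theoretic ordinal of ID_2 (twice-iterated inductive definitions): psi_0(epsilon_{Omega_2+1})
Comparing: omega^omega < psi_0(epsilon_{Omega_2+1}).
The larger ordinal is psi_0(epsilon_{Omega_2+1}) (from ID_2 (twice-iterated inductive definitions)).

psi_0(epsilon_{Omega_2+1})


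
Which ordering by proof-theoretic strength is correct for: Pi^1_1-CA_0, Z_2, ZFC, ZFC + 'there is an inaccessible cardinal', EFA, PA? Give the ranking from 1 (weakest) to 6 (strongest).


Ordering by consistency strength:
1. EFA
2. PA
3. Pi^1_1-CA_0
4. Z_2
5. ZFC
6. ZFC + 'there is an inaccessible cardinal'


Pi^1_1-CA_0=3, Z_2=4, ZFC=5, ZFC + 'there is an inaccessible cardinal'=6, EFA=1, PA=2


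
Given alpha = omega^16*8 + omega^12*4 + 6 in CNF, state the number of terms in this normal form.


CNF: omega^16*8 + omega^12*4 + 6
Count the summands separated by '+':
  term 1: omega^16*8
  term 2: omega^12*4
  term 3: 6
Total terms = 3

3


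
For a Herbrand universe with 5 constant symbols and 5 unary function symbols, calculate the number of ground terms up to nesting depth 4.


Herbrand terms by depth:
Depth 0: 5 constants
Depth 1: 25 new terms (running total: 30)
Depth 2: 125 new terms (running total: 155)
Depth 3: 625 new terms (running total: 780)
Depth 4: 3125 new terms (running total: 3905)
Total distinct ground terms = 3905

3905


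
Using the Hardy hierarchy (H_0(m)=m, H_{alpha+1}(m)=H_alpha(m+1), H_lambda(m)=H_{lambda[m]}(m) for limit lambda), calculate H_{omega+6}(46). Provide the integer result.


H_{omega+6}(46):
Unwind the 6 successor steps: H_{omega+6}(46) = H_omega(46+6) = H_omega(52).
H_omega(m) = H_m(m) = m + m = 2m.
Result = 2 * 52 = 104

104


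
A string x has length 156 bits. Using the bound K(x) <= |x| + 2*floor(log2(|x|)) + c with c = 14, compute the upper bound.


floor(log2(156)) = 7
2 * 7 = 14
K(x) <= 156 + 14 + 14 = 184

184


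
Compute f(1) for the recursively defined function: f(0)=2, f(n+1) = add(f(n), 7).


f(0) = 2
f(1) = add(f(0), 7) = add(2, 7) = 9


9


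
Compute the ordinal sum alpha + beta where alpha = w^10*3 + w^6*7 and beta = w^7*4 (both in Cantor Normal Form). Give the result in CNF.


Ordinal addition (w^10*3 + w^6*7) + w^7*4:
alpha's leading term has exponent 10 > beta's exponent 7, so it survives.
alpha's tail term has exponent 6 < beta's exponent 7, so it is absorbed by beta.
In ordinal addition, any term followed by a strictly larger-exponent term is absorbed.
Result = w^10*3 + w^7*4

w^10*3 + w^7*4


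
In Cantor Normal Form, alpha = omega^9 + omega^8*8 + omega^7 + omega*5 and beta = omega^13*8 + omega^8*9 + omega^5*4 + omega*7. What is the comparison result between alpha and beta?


Compare term by term from highest exponent:
alpha = omega^9 + omega^8*8 + omega^7 + omega*5
beta = omega^13*8 + omega^8*9 + omega^5*4 + omega*7
Term 1: alpha has omega^9*1, beta has omega^13*8
Term 2: alpha has omega^8*8, beta has omega^8*9
Term 3: alpha has omega^7*1, beta has omega^5*4
Term 4: alpha has omega^1*5, beta has omega^1*7
Result: alpha < beta

alpha < beta


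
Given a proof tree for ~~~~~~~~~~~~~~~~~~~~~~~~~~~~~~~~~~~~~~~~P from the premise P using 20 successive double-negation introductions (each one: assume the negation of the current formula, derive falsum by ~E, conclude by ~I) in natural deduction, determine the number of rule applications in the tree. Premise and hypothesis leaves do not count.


Each double-negation introduction (from C infer ~~C) uses 2 inference nodes: one ~E (C and ~C give falsum) and one ~I (discharge ~C).
20 double negations = 20 * 2 = 40 inference nodes.

40


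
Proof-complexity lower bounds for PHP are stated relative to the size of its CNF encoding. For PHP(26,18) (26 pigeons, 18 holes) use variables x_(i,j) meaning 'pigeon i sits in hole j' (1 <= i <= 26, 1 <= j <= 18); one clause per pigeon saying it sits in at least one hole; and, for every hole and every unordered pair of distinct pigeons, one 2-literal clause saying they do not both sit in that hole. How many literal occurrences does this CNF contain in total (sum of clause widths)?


PHP(26,18): 26 pigeons, 18 holes, 26*18 = 468 variables.
- pigeon clauses: one per pigeon -> 26 clauses of width 18 -> 468 literals
- hole clauses: 18 holes * C(26,2) = 18 * 325 -> 5850 clauses of width 2 -> 11700 literals
Total literal occurrences = 468 + 11700 = 12168

12168


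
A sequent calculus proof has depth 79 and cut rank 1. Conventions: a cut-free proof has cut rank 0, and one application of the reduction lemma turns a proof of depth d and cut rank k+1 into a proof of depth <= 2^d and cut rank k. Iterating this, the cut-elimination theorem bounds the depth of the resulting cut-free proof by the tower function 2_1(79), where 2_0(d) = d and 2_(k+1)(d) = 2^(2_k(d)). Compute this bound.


Each rank reduction sends depth d to at most 2^d; cut rank r needs r reductions.
2_0(79) = 79
2_1(79) = 2^79 = 604462909807314587353088
Cut-free depth bound = 604462909807314587353088

604462909807314587353088


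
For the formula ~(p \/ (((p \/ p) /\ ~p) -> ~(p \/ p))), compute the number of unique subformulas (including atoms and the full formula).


Formula: ~(p \/ (((p \/ p) /\ ~p) -> ~(p \/ p)))
Subformulas found:
  1. p
  2. ~p
  3. (p \/ p)
  4. ~(p \/ p)
  5. ((p \/ p) /\ ~p)
  6. (((p \/ p) /\ ~p) -> ~(p \/ p))
  7. (p \/ (((p \/ p) /\ ~p) -> ~(p \/ p)))
  8. ~(p \/ (((p \/ p) /\ ~p) -> ~(p \/ p)))
Total distinct subformulas = 8

8


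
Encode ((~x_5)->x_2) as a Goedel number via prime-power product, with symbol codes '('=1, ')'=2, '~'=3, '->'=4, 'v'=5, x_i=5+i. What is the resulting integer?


Formula: ((~x_5)->x_2)
Symbol codes: [1, 1, 3, 10, 2, 4, 7, 2]
Primes: [2, 3, 5, 7, 11, 13, 17, 19]
p_1^1 = 2^1 = 2
p_2^1 = 3^1 = 3
p_3^3 = 5^3 = 125
p_4^10 = 7^10 = 282475249
p_5^2 = 11^2 = 121
p_6^4 = 13^4 = 28561
p_7^7 = 17^7 = 410338673
p_8^2 = 19^2 = 361
Product = 108455128845477429128856492750

108455128845477429128856492750


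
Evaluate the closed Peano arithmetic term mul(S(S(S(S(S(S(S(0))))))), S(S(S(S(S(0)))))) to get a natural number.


mul(S^7(0), S^5(0)):
S^7(0) = 7
S^5(0) = 5
7 * 5 = 35

35


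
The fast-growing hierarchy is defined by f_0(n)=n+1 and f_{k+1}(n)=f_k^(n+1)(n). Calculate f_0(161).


f_0(161) = 161 + 1 = 162

162


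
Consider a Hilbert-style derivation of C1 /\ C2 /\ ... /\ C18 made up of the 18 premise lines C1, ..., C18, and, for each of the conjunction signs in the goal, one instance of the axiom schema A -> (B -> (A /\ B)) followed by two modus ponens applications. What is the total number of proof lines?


Conjoining 18 premises:
- 18 premise lines
- the goal has 17 conjunction signs; each costs 1 axiom instance + 2 MP = 3 lines: 3 * 17 = 51
Total = 18 + 51 = 69 lines.

69


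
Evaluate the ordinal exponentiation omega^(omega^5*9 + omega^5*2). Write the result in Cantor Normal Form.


omega^(omega^5*9 + omega^5*2):
Both terms of the exponent have the same exponent 5, so they merge: omega^5*9 + omega^5*2 = omega^5*(9+2) = omega^5*11.
omega raised to a CNF ordinal is a single CNF term: Result = omega^(omega^5*11)

omega^(omega^5*11)


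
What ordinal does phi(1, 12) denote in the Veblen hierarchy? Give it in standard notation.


phi(1, 12):
phi(1, beta) = epsilon_beta (the beta-th epsilon number).
phi(1, 12) = epsilon_12

epsilon_12


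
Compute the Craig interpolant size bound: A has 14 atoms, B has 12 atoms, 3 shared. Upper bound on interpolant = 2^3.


Shared atoms = 3
Craig interpolant size bound = 2^3
= 8

8


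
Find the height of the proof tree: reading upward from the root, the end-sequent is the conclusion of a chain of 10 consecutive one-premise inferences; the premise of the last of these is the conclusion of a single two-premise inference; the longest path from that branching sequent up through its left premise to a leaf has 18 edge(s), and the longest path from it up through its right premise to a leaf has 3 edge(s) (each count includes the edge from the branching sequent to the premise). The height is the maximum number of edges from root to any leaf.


Longest path through the left premise: 18 edges (measured from the branching sequent)
Longest path through the right premise: 3 edges
Height of the subtree rooted at the branching sequent: max(18, 3) = 18
The branching sequent sits 10 edges above the root (the chain of one-premise inferences), so height = 18 + 10 = 28

28
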